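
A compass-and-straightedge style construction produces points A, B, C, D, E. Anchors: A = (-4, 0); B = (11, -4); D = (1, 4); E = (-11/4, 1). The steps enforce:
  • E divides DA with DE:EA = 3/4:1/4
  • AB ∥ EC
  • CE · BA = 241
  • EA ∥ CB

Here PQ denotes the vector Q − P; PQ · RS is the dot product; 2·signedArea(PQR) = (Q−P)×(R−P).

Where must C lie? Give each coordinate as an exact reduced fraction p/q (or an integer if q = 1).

C = (49/4, -3)

1. C_x = 49/4  [EA ∥ CB ∩ AB ∥ EC]
2. C_y = -3  [EA ∥ CB ∩ AB ∥ EC]
   → C = (49/4, -3)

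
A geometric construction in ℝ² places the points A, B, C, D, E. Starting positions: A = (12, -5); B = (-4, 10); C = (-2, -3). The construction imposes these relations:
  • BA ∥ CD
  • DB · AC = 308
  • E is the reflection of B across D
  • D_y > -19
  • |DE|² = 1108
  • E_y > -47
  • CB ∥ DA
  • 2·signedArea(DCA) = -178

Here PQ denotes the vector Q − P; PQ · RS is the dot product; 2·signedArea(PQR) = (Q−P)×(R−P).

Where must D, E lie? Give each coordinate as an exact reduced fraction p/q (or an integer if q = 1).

D = (14, -18)
E = (32, -46)

1. D_x = 14  [CB ∥ DA ∩ BA ∥ CD]
2. D_y = -18  [CB ∥ DA ∩ BA ∥ CD]
   → D = (14, -18)
3. E_x = 32  [E is the reflection of B across D]
4. E_y = -46  [E is the reflection of B across D]
   → E = (32, -46)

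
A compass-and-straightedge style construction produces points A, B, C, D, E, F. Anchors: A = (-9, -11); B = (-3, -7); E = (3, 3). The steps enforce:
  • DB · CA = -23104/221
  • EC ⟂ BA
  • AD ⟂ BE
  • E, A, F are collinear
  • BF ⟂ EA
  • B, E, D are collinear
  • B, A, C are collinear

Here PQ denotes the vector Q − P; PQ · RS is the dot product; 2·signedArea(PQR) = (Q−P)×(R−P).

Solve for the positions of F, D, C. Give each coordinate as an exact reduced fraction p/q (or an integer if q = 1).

C = (75/13, -15/13)
D = (-108/17, -214/17)
F = (-381/85, -487/85)

1. F_x = -381/85  [E, A, F are collinear ∩ BF ⟂ EA]
2. F_y = -487/85  [E, A, F are collinear ∩ BF ⟂ EA]
   → F = (-381/85, -487/85)
3. D_x = -108/17  [B, E, D are collinear ∩ AD ⟂ BE]
4. D_y = -214/17  [B, E, D are collinear ∩ AD ⟂ BE]
   → D = (-108/17, -214/17)
5. C_x = 75/13  [B, A, C are collinear ∩ EC ⟂ BA]
6. C_y = -15/13  [B, A, C are collinear ∩ EC ⟂ BA]
   → C = (75/13, -15/13)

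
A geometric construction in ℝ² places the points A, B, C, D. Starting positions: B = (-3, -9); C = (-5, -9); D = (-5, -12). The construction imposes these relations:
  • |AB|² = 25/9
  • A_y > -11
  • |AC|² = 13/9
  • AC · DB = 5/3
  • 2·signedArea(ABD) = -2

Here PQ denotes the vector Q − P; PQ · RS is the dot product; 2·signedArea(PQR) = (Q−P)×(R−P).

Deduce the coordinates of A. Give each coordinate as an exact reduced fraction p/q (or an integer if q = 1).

1. A_x = -13/3  [AC · DB = 5/3 ∩ 2·signedArea(ABD) = -2]
2. A_y = -10  [AC · DB = 5/3 ∩ 2·signedArea(ABD) = -2]
   → A = (-13/3, -10)

A = (-13/3, -10)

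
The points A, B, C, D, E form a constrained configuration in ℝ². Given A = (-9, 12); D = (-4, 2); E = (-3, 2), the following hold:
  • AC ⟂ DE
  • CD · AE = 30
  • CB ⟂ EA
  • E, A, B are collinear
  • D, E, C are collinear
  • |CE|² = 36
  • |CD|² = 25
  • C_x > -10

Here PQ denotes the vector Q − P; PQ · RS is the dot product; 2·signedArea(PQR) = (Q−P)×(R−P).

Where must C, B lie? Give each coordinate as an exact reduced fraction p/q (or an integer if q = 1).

1. C_x = -9  [D, E, C are collinear ∩ AC ⟂ DE]
2. C_y = 2  [D, E, C are collinear ∩ AC ⟂ DE]
   → C = (-9, 2)
3. B_x = -78/17  [E, A, B are collinear ∩ CB ⟂ EA]
4. B_y = 79/17  [E, A, B are collinear ∩ CB ⟂ EA]
   → B = (-78/17, 79/17)

B = (-78/17, 79/17)
C = (-9, 2)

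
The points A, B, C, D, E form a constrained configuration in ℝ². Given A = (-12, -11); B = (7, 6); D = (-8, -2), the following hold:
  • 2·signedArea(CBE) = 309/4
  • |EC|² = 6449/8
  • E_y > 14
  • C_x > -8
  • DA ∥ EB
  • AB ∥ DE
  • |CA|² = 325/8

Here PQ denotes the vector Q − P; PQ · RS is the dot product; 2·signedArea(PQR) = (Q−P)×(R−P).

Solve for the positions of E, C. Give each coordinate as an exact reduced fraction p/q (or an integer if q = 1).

1. E_x = 11  [DA ∥ EB ∩ AB ∥ DE]
2. E_y = 15  [DA ∥ EB ∩ AB ∥ DE]
   → E = (11, 15)
3. C_x = -29/4  [line -9·x + 4·y + -153/4 = 0 ∩ |CA|² = 325/8]
4. C_y = -27/4  [line -9·x + 4·y + -153/4 = 0 ∩ |CA|² = 325/8]
   → C = (-29/4, -27/4)

C = (-29/4, -27/4)
E = (11, 15)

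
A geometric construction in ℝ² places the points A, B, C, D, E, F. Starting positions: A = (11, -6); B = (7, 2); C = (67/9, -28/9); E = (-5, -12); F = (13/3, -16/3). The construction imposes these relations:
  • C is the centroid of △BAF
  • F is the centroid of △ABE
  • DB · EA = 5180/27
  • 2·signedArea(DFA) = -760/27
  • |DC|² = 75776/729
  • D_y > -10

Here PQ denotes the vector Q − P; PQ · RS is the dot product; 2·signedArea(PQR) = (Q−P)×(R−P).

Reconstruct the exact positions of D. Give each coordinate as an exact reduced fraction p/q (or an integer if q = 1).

D = (-23/27, -244/27)

1. D_x = -23/27  [DB · EA = 5180/27 ∩ 2·signedArea(DFA) = -760/27]
2. D_y = -244/27  [DB · EA = 5180/27 ∩ 2·signedArea(DFA) = -760/27]
   → D = (-23/27, -244/27)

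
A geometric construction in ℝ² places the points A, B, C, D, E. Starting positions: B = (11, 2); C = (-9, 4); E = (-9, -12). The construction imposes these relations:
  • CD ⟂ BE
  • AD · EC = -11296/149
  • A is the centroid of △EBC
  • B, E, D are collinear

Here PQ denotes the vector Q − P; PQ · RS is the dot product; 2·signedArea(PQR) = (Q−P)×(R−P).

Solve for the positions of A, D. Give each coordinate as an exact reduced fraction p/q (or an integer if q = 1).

A = (-7/3, -2)
D = (-221/149, -1004/149)

1. A_x = -7/3  [A is the centroid of △EBC]
2. A_y = -2  [A is the centroid of △EBC]
   → A = (-7/3, -2)
3. D_x = -221/149  [B, E, D are collinear ∩ CD ⟂ BE]
4. D_y = -1004/149  [B, E, D are collinear ∩ CD ⟂ BE]
   → D = (-221/149, -1004/149)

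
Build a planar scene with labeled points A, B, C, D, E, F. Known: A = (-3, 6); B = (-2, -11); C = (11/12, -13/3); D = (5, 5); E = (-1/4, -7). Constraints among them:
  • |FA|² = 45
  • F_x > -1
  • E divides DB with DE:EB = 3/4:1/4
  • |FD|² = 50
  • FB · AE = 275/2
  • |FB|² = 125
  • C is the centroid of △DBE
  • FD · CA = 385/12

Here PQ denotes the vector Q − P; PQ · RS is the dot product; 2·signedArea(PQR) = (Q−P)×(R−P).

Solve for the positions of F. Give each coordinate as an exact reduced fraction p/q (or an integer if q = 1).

1. F_x = 0  [FD · CA = 385/12 ∩ FB · AE = 275/2]
2. F_y = 0  [FD · CA = 385/12 ∩ FB · AE = 275/2]
   → F = (0, 0)

F = (0, 0)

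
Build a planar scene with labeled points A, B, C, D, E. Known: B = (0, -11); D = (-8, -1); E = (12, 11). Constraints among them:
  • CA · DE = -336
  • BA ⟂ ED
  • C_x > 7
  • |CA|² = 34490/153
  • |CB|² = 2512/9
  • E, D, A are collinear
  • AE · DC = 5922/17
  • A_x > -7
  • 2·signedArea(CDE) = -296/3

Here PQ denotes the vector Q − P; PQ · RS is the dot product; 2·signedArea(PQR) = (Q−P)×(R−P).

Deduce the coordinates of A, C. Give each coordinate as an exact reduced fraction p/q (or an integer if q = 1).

1. A_x = -111/17  [E, D, A are collinear ∩ BA ⟂ ED]
2. A_y = -2/17  [E, D, A are collinear ∩ BA ⟂ ED]
   → A = (-111/17, -2/17)
3. C_x = 8  [CA · DE = -336 ∩ 2·signedArea(CDE) = -296/3]
4. C_y = 11/3  [CA · DE = -336 ∩ 2·signedArea(CDE) = -296/3]
   → C = (8, 11/3)

A = (-111/17, -2/17)
C = (8, 11/3)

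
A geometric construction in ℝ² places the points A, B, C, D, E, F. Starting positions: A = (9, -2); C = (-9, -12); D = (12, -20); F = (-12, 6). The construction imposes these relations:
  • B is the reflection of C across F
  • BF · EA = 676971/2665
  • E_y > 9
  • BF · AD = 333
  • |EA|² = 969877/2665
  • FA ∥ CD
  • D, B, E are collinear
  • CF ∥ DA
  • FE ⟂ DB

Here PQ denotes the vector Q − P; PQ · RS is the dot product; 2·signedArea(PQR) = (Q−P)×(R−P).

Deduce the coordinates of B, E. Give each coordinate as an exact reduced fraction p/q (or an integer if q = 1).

1. B_x = -15  [B is the reflection of C across F]
2. B_y = 24  [B is the reflection of C across F]
   → B = (-15, 24)
3. E_x = -16404/2665  [D, B, E are collinear ∩ FE ⟂ DB]
4. E_y = 25548/2665  [D, B, E are collinear ∩ FE ⟂ DB]
   → E = (-16404/2665, 25548/2665)

B = (-15, 24)
E = (-16404/2665, 25548/2665)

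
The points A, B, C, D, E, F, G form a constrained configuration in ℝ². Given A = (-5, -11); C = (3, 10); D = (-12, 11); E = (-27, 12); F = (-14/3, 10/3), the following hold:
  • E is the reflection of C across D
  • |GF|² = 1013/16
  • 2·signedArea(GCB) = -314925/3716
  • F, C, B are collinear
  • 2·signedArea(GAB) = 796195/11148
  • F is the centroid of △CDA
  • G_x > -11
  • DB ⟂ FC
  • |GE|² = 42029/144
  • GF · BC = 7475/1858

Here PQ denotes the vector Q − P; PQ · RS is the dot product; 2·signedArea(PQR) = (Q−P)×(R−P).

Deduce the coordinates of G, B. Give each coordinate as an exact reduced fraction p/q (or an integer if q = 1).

1. B_x = -4688/929  [F, C, B are collinear ∩ DB ⟂ FC]
2. B_y = 2790/929  [F, C, B are collinear ∩ DB ⟂ FC]
   → B = (-4688/929, 2790/929)
3. G_x = -61/6  [2·signedArea(GCB) = -314925/3716 ∩ 2·signedArea(GAB) = 796195/11148]
4. G_y = 109/12  [2·signedArea(GCB) = -314925/3716 ∩ 2·signedArea(GAB) = 796195/11148]
   → G = (-61/6, 109/12)

B = (-4688/929, 2790/929)
G = (-61/6, 109/12)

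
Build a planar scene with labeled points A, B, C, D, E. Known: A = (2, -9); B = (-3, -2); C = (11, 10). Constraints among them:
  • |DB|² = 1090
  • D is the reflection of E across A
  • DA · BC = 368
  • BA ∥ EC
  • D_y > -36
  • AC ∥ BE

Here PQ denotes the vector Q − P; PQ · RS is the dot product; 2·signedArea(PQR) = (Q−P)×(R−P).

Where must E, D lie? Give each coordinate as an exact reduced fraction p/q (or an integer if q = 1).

D = (-2, -35)
E = (6, 17)

1. E_x = 6  [BA ∥ EC ∩ AC ∥ BE]
2. E_y = 17  [BA ∥ EC ∩ AC ∥ BE]
   → E = (6, 17)
3. D_x = -2  [D is the reflection of E across A]
4. D_y = -35  [D is the reflection of E across A]
   → D = (-2, -35)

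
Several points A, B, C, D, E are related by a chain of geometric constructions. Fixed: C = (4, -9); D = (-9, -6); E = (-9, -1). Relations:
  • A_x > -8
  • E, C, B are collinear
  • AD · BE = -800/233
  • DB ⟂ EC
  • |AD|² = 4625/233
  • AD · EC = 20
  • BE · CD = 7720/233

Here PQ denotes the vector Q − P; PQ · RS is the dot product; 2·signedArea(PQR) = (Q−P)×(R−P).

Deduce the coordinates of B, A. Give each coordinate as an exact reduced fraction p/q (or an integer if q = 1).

1. B_x = -1577/233  [E, C, B are collinear ∩ DB ⟂ EC]
2. B_y = -553/233  [E, C, B are collinear ∩ DB ⟂ EC]
   → B = (-1577/233, -553/233)
3. A_x = -1837/233  [line 520/233·x + -320/233·y + 3560/233 = 0 ∩ |AD|² = 4625/233]
4. A_y = -393/233  [line 520/233·x + -320/233·y + 3560/233 = 0 ∩ |AD|² = 4625/233]
   → A = (-1837/233, -393/233)

A = (-1837/233, -393/233)
B = (-1577/233, -553/233)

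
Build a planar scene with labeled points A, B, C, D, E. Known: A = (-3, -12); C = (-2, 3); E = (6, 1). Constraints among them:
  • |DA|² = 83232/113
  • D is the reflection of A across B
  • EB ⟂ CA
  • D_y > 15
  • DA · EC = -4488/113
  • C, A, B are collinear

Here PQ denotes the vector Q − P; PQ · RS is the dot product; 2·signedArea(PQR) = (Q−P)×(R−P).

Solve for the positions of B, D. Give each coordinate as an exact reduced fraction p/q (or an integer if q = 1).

B = (-237/113, 174/113)
D = (-135/113, 1704/113)

1. B_x = -237/113  [C, A, B are collinear ∩ EB ⟂ CA]
2. B_y = 174/113  [C, A, B are collinear ∩ EB ⟂ CA]
   → B = (-237/113, 174/113)
3. D_x = -135/113  [D is the reflection of A across B]
4. D_y = 1704/113  [D is the reflection of A across B]
   → D = (-135/113, 1704/113)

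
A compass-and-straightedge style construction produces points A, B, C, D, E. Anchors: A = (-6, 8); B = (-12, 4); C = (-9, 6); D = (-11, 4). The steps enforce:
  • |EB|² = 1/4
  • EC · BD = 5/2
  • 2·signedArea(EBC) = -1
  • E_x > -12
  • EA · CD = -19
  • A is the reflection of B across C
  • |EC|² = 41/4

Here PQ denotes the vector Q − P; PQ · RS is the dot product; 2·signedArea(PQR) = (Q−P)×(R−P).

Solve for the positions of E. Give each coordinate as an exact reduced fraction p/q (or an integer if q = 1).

1. E_x = -23/2  [EC · BD = 5/2 ∩ EA · CD = -19]
2. E_y = 4  [EC · BD = 5/2 ∩ EA · CD = -19]
   → E = (-23/2, 4)

E = (-23/2, 4)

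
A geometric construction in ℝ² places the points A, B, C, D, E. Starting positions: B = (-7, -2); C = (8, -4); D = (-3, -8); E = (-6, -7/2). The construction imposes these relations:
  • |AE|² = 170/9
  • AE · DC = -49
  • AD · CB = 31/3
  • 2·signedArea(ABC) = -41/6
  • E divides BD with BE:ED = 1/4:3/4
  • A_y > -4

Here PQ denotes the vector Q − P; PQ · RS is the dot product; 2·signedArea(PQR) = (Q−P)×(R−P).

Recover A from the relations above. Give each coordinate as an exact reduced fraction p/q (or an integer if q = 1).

A = (-5/3, -19/6)

1. A_x = -5/3  [AD · CB = 31/3 ∩ 2·signedArea(ABC) = -41/6]
2. A_y = -19/6  [AD · CB = 31/3 ∩ 2·signedArea(ABC) = -41/6]
   → A = (-5/3, -19/6)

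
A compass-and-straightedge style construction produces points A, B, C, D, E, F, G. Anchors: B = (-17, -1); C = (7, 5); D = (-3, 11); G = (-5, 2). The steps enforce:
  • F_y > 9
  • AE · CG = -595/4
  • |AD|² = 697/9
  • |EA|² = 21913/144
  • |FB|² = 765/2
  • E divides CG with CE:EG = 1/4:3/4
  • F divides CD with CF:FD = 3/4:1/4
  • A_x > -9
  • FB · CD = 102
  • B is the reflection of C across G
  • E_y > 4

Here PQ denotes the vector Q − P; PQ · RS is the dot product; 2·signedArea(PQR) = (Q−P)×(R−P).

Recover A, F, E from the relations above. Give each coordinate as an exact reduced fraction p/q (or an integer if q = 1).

1. F_x = -1/2  [F divides CD with CF:FD = 3/4:1/4]
2. F_y = 19/2  [F divides CD with CF:FD = 3/4:1/4]
   → F = (-1/2, 19/2)
3. E_x = 4  [E divides CG with CE:EG = 1/4:3/4]
4. E_y = 17/4  [E divides CG with CE:EG = 1/4:3/4]
   → E = (4, 17/4)
5. A_x = -25/3  [line 12·x + 3·y + 88 = 0 ∩ |AD|² = 697/9]
6. A_y = 4  [line 12·x + 3·y + 88 = 0 ∩ |AD|² = 697/9]
   → A = (-25/3, 4)

A = (-25/3, 4)
E = (4, 17/4)
F = (-1/2, 19/2)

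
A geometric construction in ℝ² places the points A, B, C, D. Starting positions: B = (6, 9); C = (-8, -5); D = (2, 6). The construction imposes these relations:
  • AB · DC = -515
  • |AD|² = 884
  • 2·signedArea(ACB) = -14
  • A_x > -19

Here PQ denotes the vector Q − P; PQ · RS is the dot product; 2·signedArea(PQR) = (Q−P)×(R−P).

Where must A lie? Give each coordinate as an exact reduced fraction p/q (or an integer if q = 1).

1. A_x = -18  [AB · DC = -515 ∩ 2·signedArea(ACB) = -14]
2. A_y = -16  [AB · DC = -515 ∩ 2·signedArea(ACB) = -14]
   → A = (-18, -16)

A = (-18, -16)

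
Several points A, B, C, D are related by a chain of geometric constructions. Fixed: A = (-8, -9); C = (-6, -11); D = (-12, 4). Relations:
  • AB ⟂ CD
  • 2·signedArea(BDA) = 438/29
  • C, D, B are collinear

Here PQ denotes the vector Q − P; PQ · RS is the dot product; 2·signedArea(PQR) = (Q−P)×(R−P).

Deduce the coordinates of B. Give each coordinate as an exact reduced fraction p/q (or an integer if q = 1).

B = (-202/29, -249/29)

1. B_x = -202/29  [C, D, B are collinear ∩ AB ⟂ CD]
2. B_y = -249/29  [C, D, B are collinear ∩ AB ⟂ CD]
   → B = (-202/29, -249/29)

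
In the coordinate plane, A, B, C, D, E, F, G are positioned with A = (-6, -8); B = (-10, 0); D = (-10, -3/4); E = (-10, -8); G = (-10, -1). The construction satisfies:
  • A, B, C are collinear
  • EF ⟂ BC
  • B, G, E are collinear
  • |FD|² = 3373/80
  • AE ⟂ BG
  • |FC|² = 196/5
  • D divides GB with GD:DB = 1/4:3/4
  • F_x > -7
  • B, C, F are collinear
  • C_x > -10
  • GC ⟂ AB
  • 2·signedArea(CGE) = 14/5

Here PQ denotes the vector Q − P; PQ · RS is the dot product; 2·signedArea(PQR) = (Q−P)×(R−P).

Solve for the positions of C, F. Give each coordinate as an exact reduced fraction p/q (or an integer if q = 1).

C = (-48/5, -4/5)
F = (-34/5, -32/5)

1. C_x = -48/5  [A, B, C are collinear ∩ GC ⟂ AB]
2. C_y = -4/5  [A, B, C are collinear ∩ GC ⟂ AB]
   → C = (-48/5, -4/5)
3. F_x = -34/5  [B, C, F are collinear ∩ EF ⟂ BC]
4. F_y = -32/5  [B, C, F are collinear ∩ EF ⟂ BC]
   → F = (-34/5, -32/5)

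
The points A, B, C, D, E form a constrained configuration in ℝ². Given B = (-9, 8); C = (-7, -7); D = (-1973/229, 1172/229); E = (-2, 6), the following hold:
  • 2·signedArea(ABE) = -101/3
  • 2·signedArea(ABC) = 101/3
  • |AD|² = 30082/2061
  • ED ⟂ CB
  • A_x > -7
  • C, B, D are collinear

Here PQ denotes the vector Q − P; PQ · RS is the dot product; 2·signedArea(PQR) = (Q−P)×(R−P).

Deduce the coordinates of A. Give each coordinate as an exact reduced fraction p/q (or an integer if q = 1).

1. A_x = -6  [2·signedArea(ABC) = 101/3 ∩ 2·signedArea(ABE) = -101/3]
2. A_y = 7/3  [2·signedArea(ABC) = 101/3 ∩ 2·signedArea(ABE) = -101/3]
   → A = (-6, 7/3)

A = (-6, 7/3)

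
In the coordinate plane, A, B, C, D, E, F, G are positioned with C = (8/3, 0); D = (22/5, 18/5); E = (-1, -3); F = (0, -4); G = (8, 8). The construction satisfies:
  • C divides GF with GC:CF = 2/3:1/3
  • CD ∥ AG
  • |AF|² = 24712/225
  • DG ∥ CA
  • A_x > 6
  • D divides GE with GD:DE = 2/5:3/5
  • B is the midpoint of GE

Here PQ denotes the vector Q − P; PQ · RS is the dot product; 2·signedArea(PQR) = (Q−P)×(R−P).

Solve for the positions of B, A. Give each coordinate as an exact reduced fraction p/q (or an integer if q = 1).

A = (94/15, 22/5)
B = (7/2, 5/2)

1. B_x = 7/2  [B is the midpoint of GE]
2. B_y = 5/2  [B is the midpoint of GE]
   → B = (7/2, 5/2)
3. A_x = 94/15  [CD ∥ AG ∩ DG ∥ CA]
4. A_y = 22/5  [CD ∥ AG ∩ DG ∥ CA]
   → A = (94/15, 22/5)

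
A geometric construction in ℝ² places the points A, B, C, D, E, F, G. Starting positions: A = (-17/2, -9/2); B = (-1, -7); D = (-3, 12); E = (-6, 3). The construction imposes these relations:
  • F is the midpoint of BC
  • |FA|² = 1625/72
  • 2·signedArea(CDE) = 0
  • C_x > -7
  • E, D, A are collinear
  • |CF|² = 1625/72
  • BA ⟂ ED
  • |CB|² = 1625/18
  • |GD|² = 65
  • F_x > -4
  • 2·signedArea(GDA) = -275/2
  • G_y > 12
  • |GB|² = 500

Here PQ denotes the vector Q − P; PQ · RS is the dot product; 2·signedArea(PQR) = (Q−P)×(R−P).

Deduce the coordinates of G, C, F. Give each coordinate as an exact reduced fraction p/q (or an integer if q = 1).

1. G_x = -11  [line 33/2·x + -11/2·y + 253 = 0 ∩ |GB|² = 500]
2. G_y = 13  [line 33/2·x + -11/2·y + 253 = 0 ∩ |GB|² = 500]
   → G = (-11, 13)
3. C_x = -41/6  [line 9·x + -3·y + 63 = 0 ∩ |CB|² = 1625/18]
4. C_y = 1/2  [line 9·x + -3·y + 63 = 0 ∩ |CB|² = 1625/18]
   → C = (-41/6, 1/2)
5. F_x = -47/12  [F is the midpoint of BC]
6. F_y = -13/4  [F is the midpoint of BC]
   → F = (-47/12, -13/4)

C = (-41/6, 1/2)
F = (-47/12, -13/4)
G = (-11, 13)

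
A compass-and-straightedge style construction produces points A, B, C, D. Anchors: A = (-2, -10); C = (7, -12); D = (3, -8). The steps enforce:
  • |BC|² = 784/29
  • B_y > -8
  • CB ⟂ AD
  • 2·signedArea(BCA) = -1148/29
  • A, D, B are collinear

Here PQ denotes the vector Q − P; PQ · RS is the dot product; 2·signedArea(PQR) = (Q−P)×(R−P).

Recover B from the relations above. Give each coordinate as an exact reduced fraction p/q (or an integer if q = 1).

B = (147/29, -208/29)

1. B_x = 147/29  [A, D, B are collinear ∩ CB ⟂ AD]
2. B_y = -208/29  [A, D, B are collinear ∩ CB ⟂ AD]
   → B = (147/29, -208/29)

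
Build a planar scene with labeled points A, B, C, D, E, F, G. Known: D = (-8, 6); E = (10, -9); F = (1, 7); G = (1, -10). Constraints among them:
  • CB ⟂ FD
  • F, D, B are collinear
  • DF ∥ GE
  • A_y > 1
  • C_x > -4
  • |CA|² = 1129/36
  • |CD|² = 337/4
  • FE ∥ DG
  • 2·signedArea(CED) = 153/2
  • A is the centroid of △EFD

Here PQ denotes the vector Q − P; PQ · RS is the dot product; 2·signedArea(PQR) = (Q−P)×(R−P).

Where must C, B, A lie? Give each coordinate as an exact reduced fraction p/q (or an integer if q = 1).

1. C_x = -7/2  [line -15·x + -18·y + -177/2 = 0 ∩ |CD|² = 337/4]
2. C_y = -2  [line -15·x + -18·y + -177/2 = 0 ∩ |CD|² = 337/4]
   → C = (-7/2, -2)
3. B_x = -727/164  [F, D, B are collinear ∩ CB ⟂ FD]
4. B_y = 1049/164  [F, D, B are collinear ∩ CB ⟂ FD]
   → B = (-727/164, 1049/164)
5. A_x = 1  [A is the centroid of △EFD]
6. A_y = 4/3  [A is the centroid of △EFD]
   → A = (1, 4/3)

A = (1, 4/3)
B = (-727/164, 1049/164)
C = (-7/2, -2)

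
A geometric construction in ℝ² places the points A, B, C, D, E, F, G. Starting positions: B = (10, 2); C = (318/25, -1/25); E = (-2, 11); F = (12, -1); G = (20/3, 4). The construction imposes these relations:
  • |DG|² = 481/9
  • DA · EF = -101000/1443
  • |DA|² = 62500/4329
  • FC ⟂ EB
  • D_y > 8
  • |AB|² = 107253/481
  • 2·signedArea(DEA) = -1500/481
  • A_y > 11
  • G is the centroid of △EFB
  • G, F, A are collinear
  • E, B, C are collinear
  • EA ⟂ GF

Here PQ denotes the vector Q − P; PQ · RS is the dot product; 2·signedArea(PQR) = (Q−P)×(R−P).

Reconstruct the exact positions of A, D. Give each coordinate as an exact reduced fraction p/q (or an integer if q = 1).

A = (-692/481, 5579/481)
D = (4/3, 9)

1. A_x = -692/481  [G, F, A are collinear ∩ EA ⟂ GF]
2. A_y = 5579/481  [G, F, A are collinear ∩ EA ⟂ GF]
   → A = (-692/481, 5579/481)
3. D_x = 4/3  [DA · EF = -101000/1443 ∩ 2·signedArea(DEA) = -1500/481]
4. D_y = 9  [DA · EF = -101000/1443 ∩ 2·signedArea(DEA) = -1500/481]
   → D = (4/3, 9)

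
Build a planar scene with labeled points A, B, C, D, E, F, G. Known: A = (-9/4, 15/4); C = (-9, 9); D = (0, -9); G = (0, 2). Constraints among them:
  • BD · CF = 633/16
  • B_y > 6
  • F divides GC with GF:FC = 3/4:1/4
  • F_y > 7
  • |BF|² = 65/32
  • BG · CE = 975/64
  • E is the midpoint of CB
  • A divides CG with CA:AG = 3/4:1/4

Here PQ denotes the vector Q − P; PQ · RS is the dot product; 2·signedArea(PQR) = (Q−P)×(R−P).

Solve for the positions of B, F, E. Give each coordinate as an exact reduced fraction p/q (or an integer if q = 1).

1. F_x = -27/4  [F divides GC with GF:FC = 3/4:1/4]
2. F_y = 29/4  [F divides GC with GF:FC = 3/4:1/4]
   → F = (-27/4, 29/4)
3. B_x = -45/8  [line -9/4·x + 7/4·y + -381/16 = 0 ∩ |BF|² = 65/32]
4. B_y = 51/8  [line -9/4·x + 7/4·y + -381/16 = 0 ∩ |BF|² = 65/32]
   → B = (-45/8, 51/8)
5. E_x = -117/16  [E is the midpoint of CB]
6. E_y = 123/16  [E is the midpoint of CB]
   → E = (-117/16, 123/16)

B = (-45/8, 51/8)
E = (-117/16, 123/16)
F = (-27/4, 29/4)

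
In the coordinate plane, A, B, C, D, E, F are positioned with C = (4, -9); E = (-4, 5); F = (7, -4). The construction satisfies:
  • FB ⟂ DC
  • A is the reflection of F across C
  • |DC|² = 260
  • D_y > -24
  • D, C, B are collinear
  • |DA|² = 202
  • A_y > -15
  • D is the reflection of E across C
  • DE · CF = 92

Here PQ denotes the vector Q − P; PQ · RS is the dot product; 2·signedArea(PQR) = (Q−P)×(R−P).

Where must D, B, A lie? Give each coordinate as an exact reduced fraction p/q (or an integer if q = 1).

1. D_x = 12  [D is the reflection of E across C]
2. D_y = -23  [D is the reflection of E across C]
   → D = (12, -23)
3. B_x = 168/65  [D, C, B are collinear ∩ FB ⟂ DC]
4. B_y = -424/65  [D, C, B are collinear ∩ FB ⟂ DC]
   → B = (168/65, -424/65)
5. A_x = 1  [A is the reflection of F across C]
6. A_y = -14  [A is the reflection of F across C]
   → A = (1, -14)

A = (1, -14)
B = (168/65, -424/65)
D = (12, -23)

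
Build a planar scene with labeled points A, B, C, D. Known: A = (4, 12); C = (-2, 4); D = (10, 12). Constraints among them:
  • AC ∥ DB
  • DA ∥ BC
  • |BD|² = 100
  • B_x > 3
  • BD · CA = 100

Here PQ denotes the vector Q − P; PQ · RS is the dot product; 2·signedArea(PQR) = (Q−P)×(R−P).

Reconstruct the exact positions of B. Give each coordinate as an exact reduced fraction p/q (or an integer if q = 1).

1. B_x = 4  [DA ∥ BC ∩ AC ∥ DB]
2. B_y = 4  [DA ∥ BC ∩ AC ∥ DB]
   → B = (4, 4)

B = (4, 4)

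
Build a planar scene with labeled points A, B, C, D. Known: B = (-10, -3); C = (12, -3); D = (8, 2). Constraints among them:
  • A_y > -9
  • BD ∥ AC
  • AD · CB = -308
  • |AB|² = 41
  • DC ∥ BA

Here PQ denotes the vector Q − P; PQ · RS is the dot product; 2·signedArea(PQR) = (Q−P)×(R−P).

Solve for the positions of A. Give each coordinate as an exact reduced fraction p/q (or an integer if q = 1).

A = (-6, -8)

1. A_x = -6  [BD ∥ AC ∩ DC ∥ BA]
2. A_y = -8  [BD ∥ AC ∩ DC ∥ BA]
   → A = (-6, -8)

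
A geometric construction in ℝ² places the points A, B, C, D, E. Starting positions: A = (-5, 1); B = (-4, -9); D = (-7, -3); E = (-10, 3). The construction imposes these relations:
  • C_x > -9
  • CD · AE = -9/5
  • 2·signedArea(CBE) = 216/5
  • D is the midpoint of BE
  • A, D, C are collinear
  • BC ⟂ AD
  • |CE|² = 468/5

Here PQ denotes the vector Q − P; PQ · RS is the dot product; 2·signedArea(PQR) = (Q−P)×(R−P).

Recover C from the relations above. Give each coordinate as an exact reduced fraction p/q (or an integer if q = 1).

1. C_x = -44/5  [A, D, C are collinear ∩ BC ⟂ AD]
2. C_y = -33/5  [A, D, C are collinear ∩ BC ⟂ AD]
   → C = (-44/5, -33/5)

C = (-44/5, -33/5)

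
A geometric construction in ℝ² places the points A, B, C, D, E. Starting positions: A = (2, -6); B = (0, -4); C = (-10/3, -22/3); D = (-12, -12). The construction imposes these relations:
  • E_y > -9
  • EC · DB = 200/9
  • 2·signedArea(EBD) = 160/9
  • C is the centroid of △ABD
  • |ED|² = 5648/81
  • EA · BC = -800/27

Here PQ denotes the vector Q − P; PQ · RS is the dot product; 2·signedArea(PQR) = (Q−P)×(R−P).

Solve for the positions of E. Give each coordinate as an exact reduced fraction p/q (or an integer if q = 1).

E = (-40/9, -76/9)

1. E_x = -40/9  [2·signedArea(EBD) = 160/9 ∩ EA · BC = -800/27]
2. E_y = -76/9  [2·signedArea(EBD) = 160/9 ∩ EA · BC = -800/27]
   → E = (-40/9, -76/9)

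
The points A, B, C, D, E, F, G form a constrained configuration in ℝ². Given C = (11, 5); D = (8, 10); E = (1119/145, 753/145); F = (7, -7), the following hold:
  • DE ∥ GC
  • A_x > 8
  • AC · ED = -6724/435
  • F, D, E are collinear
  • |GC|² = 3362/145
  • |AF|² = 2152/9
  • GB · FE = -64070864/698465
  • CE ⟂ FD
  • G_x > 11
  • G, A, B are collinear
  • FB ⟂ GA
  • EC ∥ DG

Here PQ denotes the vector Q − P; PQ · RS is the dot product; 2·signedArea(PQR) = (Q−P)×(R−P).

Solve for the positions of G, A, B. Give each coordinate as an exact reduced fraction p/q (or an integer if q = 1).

1. G_x = 1636/145  [DE ∥ GC ∩ EC ∥ DG]
2. G_y = 1422/145  [DE ∥ GC ∩ EC ∥ DG]
   → G = (1636/145, 1422/145)
3. A_x = 9  [line -41/145·x + -697/145·y + 18532/435 = 0 ∩ |AF|² = 2152/9]
4. A_y = 25/3  [line -41/145·x + -697/145·y + 18532/435 = 0 ∩ |AF|² = 2152/9]
   → A = (9, 25/3)
5. B_x = 420203/698465  [G, A, B are collinear ∩ FB ⟂ GA]
6. B_y = 2033941/698465  [G, A, B are collinear ∩ FB ⟂ GA]
   → B = (420203/698465, 2033941/698465)

A = (9, 25/3)
B = (420203/698465, 2033941/698465)
G = (1636/145, 1422/145)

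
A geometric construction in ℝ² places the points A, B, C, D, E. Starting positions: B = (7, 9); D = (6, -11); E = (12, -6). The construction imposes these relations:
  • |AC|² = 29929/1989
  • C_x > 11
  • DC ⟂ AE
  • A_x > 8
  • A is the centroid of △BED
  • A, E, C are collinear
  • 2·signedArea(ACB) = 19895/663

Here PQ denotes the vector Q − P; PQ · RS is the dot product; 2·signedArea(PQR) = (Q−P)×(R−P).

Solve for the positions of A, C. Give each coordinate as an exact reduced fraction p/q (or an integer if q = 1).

1. A_x = 25/3  [A is the centroid of △BED]
2. A_y = -8/3  [A is the centroid of △BED]
   → A = (25/3, -8/3)
3. C_x = 2476/221  [A, E, C are collinear ∩ DC ⟂ AE]
4. C_y = -1166/221  [A, E, C are collinear ∩ DC ⟂ AE]
   → C = (2476/221, -1166/221)

A = (25/3, -8/3)
C = (2476/221, -1166/221)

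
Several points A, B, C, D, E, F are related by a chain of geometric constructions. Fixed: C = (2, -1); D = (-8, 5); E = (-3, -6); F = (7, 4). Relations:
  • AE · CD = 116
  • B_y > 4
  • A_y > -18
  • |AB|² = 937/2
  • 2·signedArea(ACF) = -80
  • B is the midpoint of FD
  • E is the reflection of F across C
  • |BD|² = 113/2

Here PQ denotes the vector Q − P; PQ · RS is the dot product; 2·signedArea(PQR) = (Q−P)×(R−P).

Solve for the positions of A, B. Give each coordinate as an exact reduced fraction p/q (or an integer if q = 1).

A = (2, -17)
B = (-1/2, 9/2)

1. A_x = 2  [2·signedArea(ACF) = -80 ∩ AE · CD = 116]
2. A_y = -17  [2·signedArea(ACF) = -80 ∩ AE · CD = 116]
   → A = (2, -17)
3. B_x = -1/2  [B is the midpoint of FD]
4. B_y = 9/2  [B is the midpoint of FD]
   → B = (-1/2, 9/2)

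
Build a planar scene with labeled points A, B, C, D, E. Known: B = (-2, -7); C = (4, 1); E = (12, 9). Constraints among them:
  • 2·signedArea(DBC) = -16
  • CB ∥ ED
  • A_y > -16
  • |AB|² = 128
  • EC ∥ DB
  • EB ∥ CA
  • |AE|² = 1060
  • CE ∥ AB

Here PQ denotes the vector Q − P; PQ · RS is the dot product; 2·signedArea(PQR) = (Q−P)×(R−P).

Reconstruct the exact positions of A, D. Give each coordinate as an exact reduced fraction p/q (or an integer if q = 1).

1. A_x = -10  [CE ∥ AB ∩ EB ∥ CA]
2. A_y = -15  [CE ∥ AB ∩ EB ∥ CA]
   → A = (-10, -15)
3. D_x = 6  [EC ∥ DB ∩ CB ∥ ED]
4. D_y = 1  [EC ∥ DB ∩ CB ∥ ED]
   → D = (6, 1)

A = (-10, -15)
D = (6, 1)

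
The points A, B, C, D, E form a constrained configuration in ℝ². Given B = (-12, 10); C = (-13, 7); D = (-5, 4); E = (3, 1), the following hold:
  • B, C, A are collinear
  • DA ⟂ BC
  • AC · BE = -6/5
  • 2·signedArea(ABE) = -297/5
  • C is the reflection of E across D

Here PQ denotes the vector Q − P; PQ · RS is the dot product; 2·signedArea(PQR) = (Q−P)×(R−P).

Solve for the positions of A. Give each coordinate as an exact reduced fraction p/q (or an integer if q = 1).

A = (-131/10, 67/10)

1. A_x = -131/10  [B, C, A are collinear ∩ DA ⟂ BC]
2. A_y = 67/10  [B, C, A are collinear ∩ DA ⟂ BC]
   → A = (-131/10, 67/10)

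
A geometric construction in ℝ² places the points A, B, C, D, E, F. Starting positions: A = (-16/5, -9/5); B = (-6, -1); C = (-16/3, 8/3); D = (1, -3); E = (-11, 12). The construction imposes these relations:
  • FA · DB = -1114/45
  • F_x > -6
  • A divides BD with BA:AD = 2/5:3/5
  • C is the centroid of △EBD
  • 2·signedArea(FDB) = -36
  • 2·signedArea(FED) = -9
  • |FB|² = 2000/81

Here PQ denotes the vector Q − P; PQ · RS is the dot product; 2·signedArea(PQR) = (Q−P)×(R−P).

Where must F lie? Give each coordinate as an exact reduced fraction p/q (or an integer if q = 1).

F = (-46/9, 35/9)

1. F_x = -46/9  [2·signedArea(FED) = -9 ∩ FA · DB = -1114/45]
2. F_y = 35/9  [2·signedArea(FED) = -9 ∩ FA · DB = -1114/45]
   → F = (-46/9, 35/9)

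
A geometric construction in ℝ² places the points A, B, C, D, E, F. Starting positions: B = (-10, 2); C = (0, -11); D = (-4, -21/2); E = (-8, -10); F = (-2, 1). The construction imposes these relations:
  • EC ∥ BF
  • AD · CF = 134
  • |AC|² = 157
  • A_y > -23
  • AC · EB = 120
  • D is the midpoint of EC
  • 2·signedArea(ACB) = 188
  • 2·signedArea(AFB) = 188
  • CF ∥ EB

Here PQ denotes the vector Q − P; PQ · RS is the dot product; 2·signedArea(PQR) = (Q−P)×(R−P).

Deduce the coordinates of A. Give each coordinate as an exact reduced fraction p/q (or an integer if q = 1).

A = (-6, -22)

1. A_x = -6  [2·signedArea(AFB) = 188 ∩ AD · CF = 134]
2. A_y = -22  [2·signedArea(AFB) = 188 ∩ AD · CF = 134]
   → A = (-6, -22)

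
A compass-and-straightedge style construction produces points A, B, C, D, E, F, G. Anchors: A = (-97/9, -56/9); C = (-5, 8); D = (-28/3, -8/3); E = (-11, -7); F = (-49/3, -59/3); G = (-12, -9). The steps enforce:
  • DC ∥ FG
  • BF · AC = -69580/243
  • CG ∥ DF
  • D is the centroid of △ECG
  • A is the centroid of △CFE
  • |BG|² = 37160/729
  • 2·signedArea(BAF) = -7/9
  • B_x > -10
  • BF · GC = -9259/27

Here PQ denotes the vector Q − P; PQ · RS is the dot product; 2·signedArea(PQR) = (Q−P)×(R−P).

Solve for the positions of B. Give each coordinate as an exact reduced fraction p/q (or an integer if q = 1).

1. B_x = -250/27  [2·signedArea(BAF) = -7/9 ∩ BF · AC = -69580/243]
2. B_y = -65/27  [2·signedArea(BAF) = -7/9 ∩ BF · AC = -69580/243]
   → B = (-250/27, -65/27)

B = (-250/27, -65/27)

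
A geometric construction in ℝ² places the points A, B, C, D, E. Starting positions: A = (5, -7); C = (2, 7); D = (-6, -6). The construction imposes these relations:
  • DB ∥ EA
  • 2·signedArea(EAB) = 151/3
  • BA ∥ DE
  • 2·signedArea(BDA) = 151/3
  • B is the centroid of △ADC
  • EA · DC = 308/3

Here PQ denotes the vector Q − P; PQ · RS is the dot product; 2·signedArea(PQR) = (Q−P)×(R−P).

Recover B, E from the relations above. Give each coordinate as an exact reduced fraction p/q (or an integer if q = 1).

B = (1/3, -2)
E = (-4/3, -11)

1. B_x = 1/3  [B is the centroid of △ADC]
2. B_y = -2  [B is the centroid of △ADC]
   → B = (1/3, -2)
3. E_x = -4/3  [DB ∥ EA ∩ BA ∥ DE]
4. E_y = -11  [DB ∥ EA ∩ BA ∥ DE]
   → E = (-4/3, -11)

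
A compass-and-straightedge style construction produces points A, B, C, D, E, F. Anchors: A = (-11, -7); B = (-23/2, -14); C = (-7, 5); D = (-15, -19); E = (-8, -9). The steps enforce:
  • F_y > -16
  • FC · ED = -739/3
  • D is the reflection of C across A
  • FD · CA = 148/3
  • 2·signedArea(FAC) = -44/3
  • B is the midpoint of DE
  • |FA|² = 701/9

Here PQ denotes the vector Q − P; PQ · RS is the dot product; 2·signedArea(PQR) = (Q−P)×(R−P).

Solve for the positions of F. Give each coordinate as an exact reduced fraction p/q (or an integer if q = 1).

F = (-38/3, -47/3)

1. F_x = -38/3  [FC · ED = -739/3 ∩ 2·signedArea(FAC) = -44/3]
2. F_y = -47/3  [FC · ED = -739/3 ∩ 2·signedArea(FAC) = -44/3]
   → F = (-38/3, -47/3)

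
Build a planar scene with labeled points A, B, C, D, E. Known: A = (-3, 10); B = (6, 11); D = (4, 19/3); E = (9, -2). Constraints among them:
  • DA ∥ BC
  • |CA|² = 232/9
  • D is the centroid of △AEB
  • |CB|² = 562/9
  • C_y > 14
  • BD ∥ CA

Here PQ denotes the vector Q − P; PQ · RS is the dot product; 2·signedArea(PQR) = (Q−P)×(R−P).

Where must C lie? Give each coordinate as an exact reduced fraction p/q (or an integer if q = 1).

C = (-1, 44/3)

1. C_x = -1  [BD ∥ CA ∩ DA ∥ BC]
2. C_y = 44/3  [BD ∥ CA ∩ DA ∥ BC]
   → C = (-1, 44/3)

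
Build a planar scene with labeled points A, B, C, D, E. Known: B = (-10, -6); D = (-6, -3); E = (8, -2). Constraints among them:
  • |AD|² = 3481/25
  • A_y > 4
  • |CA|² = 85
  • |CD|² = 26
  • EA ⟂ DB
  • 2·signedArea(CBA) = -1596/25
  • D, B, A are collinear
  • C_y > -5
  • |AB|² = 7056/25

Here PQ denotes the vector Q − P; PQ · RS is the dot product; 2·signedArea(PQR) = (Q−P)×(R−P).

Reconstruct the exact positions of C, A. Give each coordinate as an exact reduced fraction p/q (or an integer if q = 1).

1. A_x = 86/25  [D, B, A are collinear ∩ EA ⟂ DB]
2. A_y = 102/25  [D, B, A are collinear ∩ EA ⟂ DB]
   → A = (86/25, 102/25)
3. C_x = -1  [line -252/25·x + 336/25·y + 1092/25 = 0 ∩ |CD|² = 26]
4. C_y = -4  [line -252/25·x + 336/25·y + 1092/25 = 0 ∩ |CD|² = 26]
   → C = (-1, -4)

A = (86/25, 102/25)
C = (-1, -4)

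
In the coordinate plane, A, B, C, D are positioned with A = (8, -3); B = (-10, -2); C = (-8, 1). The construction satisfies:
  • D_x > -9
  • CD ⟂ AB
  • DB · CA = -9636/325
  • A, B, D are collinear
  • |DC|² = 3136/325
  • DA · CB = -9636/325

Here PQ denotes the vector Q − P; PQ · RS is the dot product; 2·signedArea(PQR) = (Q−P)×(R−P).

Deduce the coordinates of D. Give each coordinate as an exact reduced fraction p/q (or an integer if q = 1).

D = (-2656/325, -683/325)

1. D_x = -2656/325  [A, B, D are collinear ∩ CD ⟂ AB]
2. D_y = -683/325  [A, B, D are collinear ∩ CD ⟂ AB]
   → D = (-2656/325, -683/325)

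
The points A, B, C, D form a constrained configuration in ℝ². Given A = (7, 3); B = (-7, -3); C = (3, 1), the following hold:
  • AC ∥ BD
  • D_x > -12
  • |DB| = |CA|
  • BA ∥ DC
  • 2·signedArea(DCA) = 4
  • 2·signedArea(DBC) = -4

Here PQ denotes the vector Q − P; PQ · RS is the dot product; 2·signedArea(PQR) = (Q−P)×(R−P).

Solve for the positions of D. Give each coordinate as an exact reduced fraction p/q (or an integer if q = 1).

D = (-11, -5)

1. D_x = -11  [BA ∥ DC ∩ AC ∥ BD]
2. D_y = -5  [BA ∥ DC ∩ AC ∥ BD]
   → D = (-11, -5)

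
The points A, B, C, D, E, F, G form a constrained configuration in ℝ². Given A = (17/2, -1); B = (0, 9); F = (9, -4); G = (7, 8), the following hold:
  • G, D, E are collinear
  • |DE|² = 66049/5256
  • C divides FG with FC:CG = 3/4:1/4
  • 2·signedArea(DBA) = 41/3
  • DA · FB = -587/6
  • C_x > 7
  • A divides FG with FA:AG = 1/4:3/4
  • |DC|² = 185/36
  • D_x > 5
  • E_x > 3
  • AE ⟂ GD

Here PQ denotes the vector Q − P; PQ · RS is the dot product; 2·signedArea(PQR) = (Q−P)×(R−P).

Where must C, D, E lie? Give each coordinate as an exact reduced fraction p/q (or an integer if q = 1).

1. C_x = 15/2  [C divides FG with FC:CG = 3/4:1/4]
2. C_y = 5  [C divides FG with FC:CG = 3/4:1/4]
   → C = (15/2, 5)
3. D_x = 16/3  [2·signedArea(DBA) = 41/3 ∩ DA · FB = -587/6]
4. D_y = 13/3  [2·signedArea(DBA) = 41/3 ∩ DA · FB = -587/6]
   → D = (16/3, 13/3)
5. E_x = 1129/292  [G, D, E are collinear ∩ AE ⟂ GD]
6. E_y = 323/292  [G, D, E are collinear ∩ AE ⟂ GD]
   → E = (1129/292, 323/292)

C = (15/2, 5)
D = (16/3, 13/3)
E = (1129/292, 323/292)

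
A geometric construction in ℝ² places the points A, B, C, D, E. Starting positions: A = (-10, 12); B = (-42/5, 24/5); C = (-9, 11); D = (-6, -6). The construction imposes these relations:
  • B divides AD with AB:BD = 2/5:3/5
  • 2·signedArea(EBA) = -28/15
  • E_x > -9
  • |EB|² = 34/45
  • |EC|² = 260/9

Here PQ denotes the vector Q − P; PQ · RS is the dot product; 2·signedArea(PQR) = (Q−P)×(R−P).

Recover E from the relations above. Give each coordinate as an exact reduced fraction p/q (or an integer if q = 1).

E = (-25/3, 17/3)

1. E_x = -25/3  [line -36/5·x + -8/5·y + -764/15 = 0 ∩ |EC|² = 260/9]
2. E_y = 17/3  [line -36/5·x + -8/5·y + -764/15 = 0 ∩ |EC|² = 260/9]
   → E = (-25/3, 17/3)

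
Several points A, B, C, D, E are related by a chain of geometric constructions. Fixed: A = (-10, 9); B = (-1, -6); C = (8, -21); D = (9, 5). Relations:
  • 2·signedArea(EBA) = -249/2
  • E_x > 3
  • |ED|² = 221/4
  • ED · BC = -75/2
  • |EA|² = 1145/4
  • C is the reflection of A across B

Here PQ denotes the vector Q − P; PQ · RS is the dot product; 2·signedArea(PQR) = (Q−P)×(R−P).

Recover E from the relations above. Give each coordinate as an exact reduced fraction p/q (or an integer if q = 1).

E = (4, -1/2)

1. E_x = 4  [ED · BC = -75/2 ∩ 2·signedArea(EBA) = -249/2]
2. E_y = -1/2  [ED · BC = -75/2 ∩ 2·signedArea(EBA) = -249/2]
   → E = (4, -1/2)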